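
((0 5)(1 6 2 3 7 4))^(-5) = (0 5)(1 6 2 3 7 4)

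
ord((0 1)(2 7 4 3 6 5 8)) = 14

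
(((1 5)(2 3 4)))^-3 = (1 5)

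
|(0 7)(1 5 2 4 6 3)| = 6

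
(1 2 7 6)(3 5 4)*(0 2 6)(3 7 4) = (0 2 4 7)(1 6)(3 5)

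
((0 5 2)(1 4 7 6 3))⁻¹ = (0 2 5)(1 3 6 7 4)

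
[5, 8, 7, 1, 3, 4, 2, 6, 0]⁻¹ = [8, 3, 6, 4, 5, 0, 7, 2, 1]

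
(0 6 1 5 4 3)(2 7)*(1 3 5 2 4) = (0 6 3)(1 2 7 4 5)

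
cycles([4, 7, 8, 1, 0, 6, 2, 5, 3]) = (0 4)(1 7 5 6 2 8 3)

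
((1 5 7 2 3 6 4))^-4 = (1 2 4 7 6 5 3)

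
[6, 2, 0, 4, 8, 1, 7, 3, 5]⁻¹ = [2, 5, 1, 7, 3, 8, 0, 6, 4]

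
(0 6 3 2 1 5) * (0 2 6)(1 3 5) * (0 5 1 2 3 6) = (0 5 3)(1 2 6)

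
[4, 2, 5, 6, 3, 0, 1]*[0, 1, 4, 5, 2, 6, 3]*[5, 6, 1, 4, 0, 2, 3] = [1, 0, 3, 4, 2, 5, 6]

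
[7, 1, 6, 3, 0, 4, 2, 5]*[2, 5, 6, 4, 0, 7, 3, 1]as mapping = [0→1, 1→5, 2→3, 3→4, 4→2, 5→0, 6→6, 7→7]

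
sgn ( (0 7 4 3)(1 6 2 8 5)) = -1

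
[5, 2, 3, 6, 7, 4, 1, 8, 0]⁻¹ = [8, 6, 1, 2, 5, 0, 3, 4, 7]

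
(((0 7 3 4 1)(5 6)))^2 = (0 3 1 7 4)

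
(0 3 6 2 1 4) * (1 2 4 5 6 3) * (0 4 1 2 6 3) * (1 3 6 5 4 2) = (0 1 4 2 5 6 3)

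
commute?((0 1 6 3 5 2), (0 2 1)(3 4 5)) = no:(0 1 6 3 5 2)*(0 2 1)(3 4 5) = (1 6 4 5), (0 2 1)(3 4 5)*(0 1 6 3 5 2) = (2 6 3 4)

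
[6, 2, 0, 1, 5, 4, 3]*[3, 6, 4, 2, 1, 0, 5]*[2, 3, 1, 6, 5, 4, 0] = [4, 5, 6, 0, 2, 3, 1]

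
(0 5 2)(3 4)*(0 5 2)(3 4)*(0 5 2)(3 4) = (3 4)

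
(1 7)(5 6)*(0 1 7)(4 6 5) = (0 1)(4 6)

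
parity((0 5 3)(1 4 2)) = even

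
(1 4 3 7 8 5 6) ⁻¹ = (1 6 5 8 7 3 4) 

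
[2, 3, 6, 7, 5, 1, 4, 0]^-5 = [4, 0, 5, 2, 3, 7, 1, 6]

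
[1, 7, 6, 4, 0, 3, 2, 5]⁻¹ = [4, 0, 6, 5, 3, 7, 2, 1]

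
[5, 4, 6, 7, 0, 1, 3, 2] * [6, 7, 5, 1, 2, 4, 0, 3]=[4, 2, 0, 3, 6, 7, 1, 5]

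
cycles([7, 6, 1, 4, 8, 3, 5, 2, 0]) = (0 7 2 1 6 5 3 4 8)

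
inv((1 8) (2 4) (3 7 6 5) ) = (1 8) (2 4) (3 5 6 7) 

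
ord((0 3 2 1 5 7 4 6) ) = 8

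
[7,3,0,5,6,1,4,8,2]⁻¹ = [2,5,8,1,6,3,4,0,7]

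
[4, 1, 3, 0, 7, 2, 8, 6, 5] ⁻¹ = [3, 1, 5, 2, 0, 8, 7, 4, 6] 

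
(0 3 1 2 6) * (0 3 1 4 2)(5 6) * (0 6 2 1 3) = (0 3 4 1 6)(2 5)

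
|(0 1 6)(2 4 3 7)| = 12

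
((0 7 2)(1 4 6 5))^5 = (0 2 7)(1 4 6 5)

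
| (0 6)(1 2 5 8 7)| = 10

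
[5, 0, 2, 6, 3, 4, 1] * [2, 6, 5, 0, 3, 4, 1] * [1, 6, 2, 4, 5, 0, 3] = [5, 2, 0, 6, 1, 4, 3]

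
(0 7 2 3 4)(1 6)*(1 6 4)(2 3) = (0 7 3 1 4)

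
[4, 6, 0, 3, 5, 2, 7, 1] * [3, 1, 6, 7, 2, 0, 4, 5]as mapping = [0→2, 1→4, 2→3, 3→7, 4→0, 5→6, 6→5, 7→1]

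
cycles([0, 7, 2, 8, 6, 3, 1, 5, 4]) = (1 7 5 3 8 4 6)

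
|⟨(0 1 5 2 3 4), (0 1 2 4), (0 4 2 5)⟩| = 720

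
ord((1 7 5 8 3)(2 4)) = 10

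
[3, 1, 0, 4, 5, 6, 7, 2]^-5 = [4, 1, 3, 5, 6, 7, 2, 0]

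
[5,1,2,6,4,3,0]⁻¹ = [6,1,2,5,4,0,3]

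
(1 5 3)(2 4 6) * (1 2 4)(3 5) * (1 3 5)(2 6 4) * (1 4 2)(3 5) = (1 3 6)(2 5 4)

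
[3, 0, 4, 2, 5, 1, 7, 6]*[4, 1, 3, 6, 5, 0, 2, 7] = [6, 4, 5, 3, 0, 1, 7, 2]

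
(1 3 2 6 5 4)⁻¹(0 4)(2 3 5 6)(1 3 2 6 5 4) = (0 1)(2 4 5 6)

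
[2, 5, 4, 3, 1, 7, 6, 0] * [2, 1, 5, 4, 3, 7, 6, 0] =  [5, 7, 3, 4, 1, 0, 6, 2]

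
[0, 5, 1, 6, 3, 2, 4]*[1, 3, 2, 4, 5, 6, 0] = [1, 6, 3, 0, 4, 2, 5]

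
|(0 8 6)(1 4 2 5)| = 12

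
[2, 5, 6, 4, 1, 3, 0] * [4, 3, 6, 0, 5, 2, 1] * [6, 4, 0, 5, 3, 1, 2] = [2, 0, 4, 1, 5, 6, 3]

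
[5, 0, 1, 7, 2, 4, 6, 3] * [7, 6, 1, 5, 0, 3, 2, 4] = [3, 7, 6, 4, 1, 0, 2, 5]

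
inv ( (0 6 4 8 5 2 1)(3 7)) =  (0 1 2 5 8 4 6)(3 7)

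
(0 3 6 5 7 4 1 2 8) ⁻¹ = (0 8 2 1 4 7 5 6 3) 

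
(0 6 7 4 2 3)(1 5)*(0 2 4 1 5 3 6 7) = (0 7 1 3 2 6)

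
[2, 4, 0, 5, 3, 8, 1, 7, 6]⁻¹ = [2, 6, 0, 4, 1, 3, 8, 7, 5]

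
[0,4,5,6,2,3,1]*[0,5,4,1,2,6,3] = [0,2,6,3,4,1,5]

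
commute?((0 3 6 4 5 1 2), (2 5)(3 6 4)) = no:(0 3 6 4 5 1 2) * (2 5)(3 6 4) = (0 6 3 4 2)(1 5), (2 5)(3 6 4) * (0 3 6 4 5 1 2) = (0 3 4 6 5)(1 2)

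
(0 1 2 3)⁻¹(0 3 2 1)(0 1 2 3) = (0 3 2 1)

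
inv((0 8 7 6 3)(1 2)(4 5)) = (0 3 6 7 8)(1 2)(4 5)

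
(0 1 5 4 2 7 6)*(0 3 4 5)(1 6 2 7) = (0 6 3 4 7 2 1)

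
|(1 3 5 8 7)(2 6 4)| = 15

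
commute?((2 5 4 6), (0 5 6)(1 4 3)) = no:(2 5 4 6) * (0 5 6)(1 4 3) = (0 5 3 1 4)(2 6), (0 5 6)(1 4 3) * (2 5 4 6) = (0 4 3 1 6)(2 5)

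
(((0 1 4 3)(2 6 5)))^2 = (0 4)(1 3)(2 5 6)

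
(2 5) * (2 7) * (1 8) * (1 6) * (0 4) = (0 4)(1 8 6)(2 5 7)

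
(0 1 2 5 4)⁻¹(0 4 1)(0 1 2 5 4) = (0 2 1)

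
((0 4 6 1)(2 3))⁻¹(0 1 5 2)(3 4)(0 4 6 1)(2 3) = (0 5 3 4)(2 6)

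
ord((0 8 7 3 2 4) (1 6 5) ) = 6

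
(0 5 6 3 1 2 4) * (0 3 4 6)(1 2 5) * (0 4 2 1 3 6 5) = (0 3 1)(2 5 4 6)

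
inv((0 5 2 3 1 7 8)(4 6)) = (0 8 7 1 3 2 5)(4 6)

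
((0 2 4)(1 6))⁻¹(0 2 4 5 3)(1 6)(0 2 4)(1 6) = (0 5 3 2 4)(1 6)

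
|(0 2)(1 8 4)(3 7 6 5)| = 12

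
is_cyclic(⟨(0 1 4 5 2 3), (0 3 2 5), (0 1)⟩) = no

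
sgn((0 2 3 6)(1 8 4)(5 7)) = 1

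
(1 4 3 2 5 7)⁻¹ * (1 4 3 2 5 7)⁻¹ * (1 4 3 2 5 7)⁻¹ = (1 2)(3 7)(4 5)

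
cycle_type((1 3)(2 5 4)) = 2.3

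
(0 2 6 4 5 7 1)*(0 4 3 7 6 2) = (1 4 5 6 3 7)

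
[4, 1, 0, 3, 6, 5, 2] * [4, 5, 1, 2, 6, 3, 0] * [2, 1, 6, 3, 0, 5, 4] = [4, 5, 0, 6, 2, 3, 1]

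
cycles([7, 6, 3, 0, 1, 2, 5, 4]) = (0 7 4 1 6 5 2 3)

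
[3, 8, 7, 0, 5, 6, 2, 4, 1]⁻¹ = [3, 8, 6, 0, 7, 4, 5, 2, 1]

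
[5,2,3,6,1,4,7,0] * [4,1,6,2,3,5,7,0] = [5,6,2,7,1,3,0,4]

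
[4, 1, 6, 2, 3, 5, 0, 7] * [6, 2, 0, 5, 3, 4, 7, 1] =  [3, 2, 7, 0, 5, 4, 6, 1]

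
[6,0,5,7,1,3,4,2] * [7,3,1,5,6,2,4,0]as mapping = [0→4,1→7,2→2,3→0,4→3,5→5,6→6,7→1]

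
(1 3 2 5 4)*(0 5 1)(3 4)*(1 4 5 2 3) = (0 2 4)(1 5)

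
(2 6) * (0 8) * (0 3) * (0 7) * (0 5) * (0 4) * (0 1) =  (0 8 3 7 5 4 1)(2 6)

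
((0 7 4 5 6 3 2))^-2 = (0 3 5 7 2 6 4)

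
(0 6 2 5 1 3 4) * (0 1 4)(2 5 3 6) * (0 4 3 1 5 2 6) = (0 6 2 1)(3 4 5)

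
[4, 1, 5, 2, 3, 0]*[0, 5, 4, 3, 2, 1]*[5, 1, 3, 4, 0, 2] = [3, 2, 1, 0, 4, 5]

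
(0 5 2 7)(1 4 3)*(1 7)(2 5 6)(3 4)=(0 6 2 1 3 7)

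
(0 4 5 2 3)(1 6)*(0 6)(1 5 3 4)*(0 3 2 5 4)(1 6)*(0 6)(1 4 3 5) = (1 5)(2 6 3 4)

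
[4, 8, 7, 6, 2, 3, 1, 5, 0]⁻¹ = [8, 6, 4, 5, 0, 7, 3, 2, 1]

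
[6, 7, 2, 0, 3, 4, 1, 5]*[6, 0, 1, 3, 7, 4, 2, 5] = [2, 5, 1, 6, 3, 7, 0, 4] 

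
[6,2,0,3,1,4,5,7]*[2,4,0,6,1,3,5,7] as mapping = [0→5,1→0,2→2,3→6,4→4,5→1,6→3,7→7] 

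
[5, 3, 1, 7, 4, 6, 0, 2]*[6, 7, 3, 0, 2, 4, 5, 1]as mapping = [0→4, 1→0, 2→7, 3→1, 4→2, 5→5, 6→6, 7→3]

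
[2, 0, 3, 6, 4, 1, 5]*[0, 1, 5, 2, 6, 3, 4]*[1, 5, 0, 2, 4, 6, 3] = [6, 1, 0, 4, 3, 5, 2]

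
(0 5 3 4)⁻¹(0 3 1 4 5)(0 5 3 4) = (0 3 5 4 1)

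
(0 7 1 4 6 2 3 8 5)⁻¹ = (0 5 8 3 2 6 4 1 7)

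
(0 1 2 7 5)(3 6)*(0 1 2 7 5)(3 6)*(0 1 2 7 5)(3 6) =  (0 7 1 5 2)(3 6)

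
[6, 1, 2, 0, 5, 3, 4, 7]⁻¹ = [3, 1, 2, 5, 6, 4, 0, 7]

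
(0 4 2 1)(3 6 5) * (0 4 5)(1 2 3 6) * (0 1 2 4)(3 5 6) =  (0 6 1)(2 4 5 3)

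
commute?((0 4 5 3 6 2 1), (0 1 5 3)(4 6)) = no:(0 4 5 3 6 2 1)*(0 1 5 3)(4 6) = (0 6 2 5)(3 4), (0 1 5 3)(4 6)*(0 4 5 3 6 2 1) = (1 3 4 2)(5 6)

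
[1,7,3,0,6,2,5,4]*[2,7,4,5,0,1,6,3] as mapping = [0→7,1→3,2→5,3→2,4→6,5→4,6→1,7→0] 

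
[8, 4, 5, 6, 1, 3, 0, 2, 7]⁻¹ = [6, 4, 7, 5, 1, 2, 3, 8, 0]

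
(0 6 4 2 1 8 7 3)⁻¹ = (0 3 7 8 1 2 4 6)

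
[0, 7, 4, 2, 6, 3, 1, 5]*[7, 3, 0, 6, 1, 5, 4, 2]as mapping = [0→7, 1→2, 2→1, 3→0, 4→4, 5→6, 6→3, 7→5]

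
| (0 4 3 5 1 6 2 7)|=8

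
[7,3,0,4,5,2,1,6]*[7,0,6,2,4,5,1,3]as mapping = [0→3,1→2,2→7,3→4,4→5,5→6,6→0,7→1]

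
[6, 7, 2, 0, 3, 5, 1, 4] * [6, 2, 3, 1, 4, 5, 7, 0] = [7, 0, 3, 6, 1, 5, 2, 4]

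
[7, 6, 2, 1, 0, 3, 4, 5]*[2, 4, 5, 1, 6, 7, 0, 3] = [3, 0, 5, 4, 2, 1, 6, 7]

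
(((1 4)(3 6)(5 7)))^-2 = ()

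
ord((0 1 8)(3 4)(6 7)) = 6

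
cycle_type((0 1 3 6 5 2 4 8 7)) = 9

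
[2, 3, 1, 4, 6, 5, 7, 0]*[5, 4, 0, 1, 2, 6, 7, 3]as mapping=[0→0, 1→1, 2→4, 3→2, 4→7, 5→6, 6→3, 7→5]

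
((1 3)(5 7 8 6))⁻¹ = (1 3)(5 6 8 7)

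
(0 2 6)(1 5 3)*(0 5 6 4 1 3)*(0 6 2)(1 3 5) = (1 2 4 3 5 6)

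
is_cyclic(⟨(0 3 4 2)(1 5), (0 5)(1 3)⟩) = no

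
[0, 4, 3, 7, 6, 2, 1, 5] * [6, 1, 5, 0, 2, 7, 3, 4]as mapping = [0→6, 1→2, 2→0, 3→4, 4→3, 5→5, 6→1, 7→7]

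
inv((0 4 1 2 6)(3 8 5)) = (0 6 2 1 4)(3 5 8)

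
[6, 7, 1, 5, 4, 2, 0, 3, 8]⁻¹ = [6, 2, 5, 7, 4, 3, 0, 1, 8]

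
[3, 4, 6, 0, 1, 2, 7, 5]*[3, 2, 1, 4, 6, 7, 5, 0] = [4, 6, 5, 3, 2, 1, 0, 7]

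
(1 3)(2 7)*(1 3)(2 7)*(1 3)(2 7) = (1 3)(2 7)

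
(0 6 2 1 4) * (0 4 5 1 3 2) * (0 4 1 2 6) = (1 5 2 3 6 4)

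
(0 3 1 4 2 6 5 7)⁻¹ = (0 7 5 6 2 4 1 3)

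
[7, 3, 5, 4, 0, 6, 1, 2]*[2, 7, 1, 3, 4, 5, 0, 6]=[6, 3, 5, 4, 2, 0, 7, 1]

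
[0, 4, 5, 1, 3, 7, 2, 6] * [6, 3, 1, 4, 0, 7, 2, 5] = [6, 0, 7, 3, 4, 5, 1, 2]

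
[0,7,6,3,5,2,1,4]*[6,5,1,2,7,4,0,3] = [6,3,0,2,4,1,5,7]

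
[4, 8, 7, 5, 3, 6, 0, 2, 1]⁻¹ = [6, 8, 7, 4, 0, 3, 5, 2, 1]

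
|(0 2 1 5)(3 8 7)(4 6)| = 12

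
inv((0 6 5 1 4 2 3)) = (0 3 2 4 1 5 6)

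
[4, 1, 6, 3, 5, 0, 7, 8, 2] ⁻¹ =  [5, 1, 8, 3, 0, 4, 2, 6, 7] 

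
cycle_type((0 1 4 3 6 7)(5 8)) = 2.6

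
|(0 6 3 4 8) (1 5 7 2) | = 20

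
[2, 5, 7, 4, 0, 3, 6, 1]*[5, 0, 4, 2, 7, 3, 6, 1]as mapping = [0→4, 1→3, 2→1, 3→7, 4→5, 5→2, 6→6, 7→0]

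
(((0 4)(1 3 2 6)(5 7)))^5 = (0 4)(1 3 2 6)(5 7)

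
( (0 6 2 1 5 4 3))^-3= (0 5 6 4 2 3 1)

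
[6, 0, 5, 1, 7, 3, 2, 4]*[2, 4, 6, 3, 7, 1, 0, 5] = [0, 2, 1, 4, 5, 3, 6, 7]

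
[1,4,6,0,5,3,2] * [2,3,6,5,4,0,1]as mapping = [0→3,1→4,2→1,3→2,4→0,5→5,6→6]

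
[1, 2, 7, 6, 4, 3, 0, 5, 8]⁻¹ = [6, 0, 1, 5, 4, 7, 3, 2, 8]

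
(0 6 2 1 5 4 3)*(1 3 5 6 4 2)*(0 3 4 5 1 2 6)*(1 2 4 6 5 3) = (0 3 1)(2 6 4)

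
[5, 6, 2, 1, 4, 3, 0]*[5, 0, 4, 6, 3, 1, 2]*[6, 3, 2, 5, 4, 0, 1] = [3, 2, 4, 6, 5, 1, 0]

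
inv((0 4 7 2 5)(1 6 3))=(0 5 2 7 4)(1 3 6)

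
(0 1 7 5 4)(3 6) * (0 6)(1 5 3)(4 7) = (0 5 7 3)(1 4 6)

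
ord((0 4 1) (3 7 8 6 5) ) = 15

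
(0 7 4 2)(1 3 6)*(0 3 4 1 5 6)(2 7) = (0 2 3)(1 4 7)(5 6)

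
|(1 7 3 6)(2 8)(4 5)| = 4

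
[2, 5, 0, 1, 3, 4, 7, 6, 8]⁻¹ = [2, 3, 0, 4, 5, 1, 7, 6, 8]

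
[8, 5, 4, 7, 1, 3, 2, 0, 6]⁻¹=[7, 4, 6, 5, 2, 1, 8, 3, 0]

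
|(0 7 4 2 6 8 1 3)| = 8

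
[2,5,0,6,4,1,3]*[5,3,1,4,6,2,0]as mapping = [0→1,1→2,2→5,3→0,4→6,5→3,6→4]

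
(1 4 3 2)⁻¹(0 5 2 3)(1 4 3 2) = (0 5 1 2)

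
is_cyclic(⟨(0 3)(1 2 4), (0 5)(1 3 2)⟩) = no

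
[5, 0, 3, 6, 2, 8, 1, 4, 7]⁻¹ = [1, 6, 4, 2, 7, 0, 3, 8, 5]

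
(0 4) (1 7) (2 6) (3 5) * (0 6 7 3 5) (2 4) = (0 2 7 1 3) (4 6) 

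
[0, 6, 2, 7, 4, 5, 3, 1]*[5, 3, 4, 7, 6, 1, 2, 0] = [5, 2, 4, 0, 6, 1, 7, 3]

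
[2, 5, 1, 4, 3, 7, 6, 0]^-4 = [2, 5, 1, 3, 4, 7, 6, 0]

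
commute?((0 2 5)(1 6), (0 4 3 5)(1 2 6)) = no:(0 2 5)(1 6) * (0 4 3 5)(1 2 6) = (0 6 2)(3 5 4), (0 4 3 5)(1 2 6) * (0 2 5)(1 6) = (0 4 3)(1 5 2)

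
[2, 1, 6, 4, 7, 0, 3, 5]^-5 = [6, 1, 3, 7, 5, 2, 4, 0]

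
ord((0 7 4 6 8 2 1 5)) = 8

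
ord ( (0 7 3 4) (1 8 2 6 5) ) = 20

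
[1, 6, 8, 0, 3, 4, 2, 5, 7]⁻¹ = [3, 0, 6, 4, 5, 7, 1, 8, 2]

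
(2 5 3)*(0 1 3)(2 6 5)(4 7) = (0 1 3 6 5)(4 7)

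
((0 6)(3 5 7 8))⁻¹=(0 6)(3 8 7 5)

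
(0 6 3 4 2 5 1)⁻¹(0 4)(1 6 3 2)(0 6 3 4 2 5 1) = (0 3 4 5)(2 6)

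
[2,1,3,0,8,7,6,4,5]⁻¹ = [3,1,0,2,7,8,6,5,4]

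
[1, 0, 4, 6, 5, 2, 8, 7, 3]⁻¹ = [1, 0, 5, 8, 2, 4, 3, 7, 6]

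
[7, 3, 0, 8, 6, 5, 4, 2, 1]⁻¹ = [2, 8, 7, 1, 6, 5, 4, 0, 3]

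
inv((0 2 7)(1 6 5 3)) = (0 7 2)(1 3 5 6)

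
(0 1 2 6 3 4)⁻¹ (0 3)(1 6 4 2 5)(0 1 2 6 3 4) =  (0 6 5 2 3)(1 4)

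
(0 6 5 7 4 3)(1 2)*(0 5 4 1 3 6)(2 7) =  (1 7)(2 3 5)(4 6)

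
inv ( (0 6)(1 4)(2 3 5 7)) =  (0 6)(1 4)(2 7 5 3)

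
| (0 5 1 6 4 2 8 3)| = 8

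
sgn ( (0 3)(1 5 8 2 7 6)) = 1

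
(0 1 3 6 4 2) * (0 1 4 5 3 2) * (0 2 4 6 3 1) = (0 6 5 1 4 2)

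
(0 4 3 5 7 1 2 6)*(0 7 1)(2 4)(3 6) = (0 2 3 5 1 4 6 7)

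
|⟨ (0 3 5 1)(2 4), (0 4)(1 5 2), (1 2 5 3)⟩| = 720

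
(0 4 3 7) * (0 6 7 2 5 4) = (2 5 4 3)(6 7)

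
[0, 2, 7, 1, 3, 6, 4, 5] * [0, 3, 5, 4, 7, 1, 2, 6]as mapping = [0→0, 1→5, 2→6, 3→3, 4→4, 5→2, 6→7, 7→1]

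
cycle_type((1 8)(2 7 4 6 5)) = 2.5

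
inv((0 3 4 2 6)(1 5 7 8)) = (0 6 2 4 3)(1 8 7 5)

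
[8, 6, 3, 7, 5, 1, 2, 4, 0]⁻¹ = [8, 5, 6, 2, 7, 4, 1, 3, 0]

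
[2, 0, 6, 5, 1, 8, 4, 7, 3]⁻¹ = [1, 4, 0, 8, 6, 3, 2, 7, 5]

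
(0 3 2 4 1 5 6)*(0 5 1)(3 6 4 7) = (0 6 5 4)(2 7 3)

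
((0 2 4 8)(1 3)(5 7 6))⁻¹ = (0 8 4 2)(1 3)(5 6 7)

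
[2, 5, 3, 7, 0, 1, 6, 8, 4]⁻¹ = [4, 5, 0, 2, 8, 1, 6, 3, 7]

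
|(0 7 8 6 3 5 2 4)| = 8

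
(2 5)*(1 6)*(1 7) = (1 6 7)(2 5)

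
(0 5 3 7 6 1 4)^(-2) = (0 1 7 5 4 6 3)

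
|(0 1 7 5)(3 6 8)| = 12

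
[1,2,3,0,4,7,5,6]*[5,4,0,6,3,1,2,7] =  [4,0,6,5,3,7,1,2]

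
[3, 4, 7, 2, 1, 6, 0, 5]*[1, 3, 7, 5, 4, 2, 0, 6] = [5, 4, 6, 7, 3, 0, 1, 2]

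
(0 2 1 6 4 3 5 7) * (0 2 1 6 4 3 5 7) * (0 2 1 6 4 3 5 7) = (0 6 5 2 4 7 1 3)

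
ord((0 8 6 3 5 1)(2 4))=6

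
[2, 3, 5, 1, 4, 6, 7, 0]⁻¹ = [7, 3, 0, 1, 4, 2, 5, 6]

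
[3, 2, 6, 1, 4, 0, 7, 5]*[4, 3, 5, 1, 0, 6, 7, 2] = [1, 5, 7, 3, 0, 4, 2, 6]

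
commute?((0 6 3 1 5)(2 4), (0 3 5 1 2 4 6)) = no:(0 6 3 1 5)(2 4)*(0 3 5 1 2 4 6) = (2 6 5 3), (0 3 5 1 2 4 6)*(0 6 3 1 5)(2 4) = (0 1 4 3)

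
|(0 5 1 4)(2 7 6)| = 12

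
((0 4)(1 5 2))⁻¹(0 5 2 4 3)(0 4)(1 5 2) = (0 3 4 2 1)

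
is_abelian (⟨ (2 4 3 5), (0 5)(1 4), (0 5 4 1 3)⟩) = no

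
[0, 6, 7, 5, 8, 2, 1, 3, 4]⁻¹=[0, 6, 5, 7, 8, 3, 1, 2, 4]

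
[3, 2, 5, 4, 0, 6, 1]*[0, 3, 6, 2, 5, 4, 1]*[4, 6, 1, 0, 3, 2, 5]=[1, 5, 3, 2, 4, 6, 0]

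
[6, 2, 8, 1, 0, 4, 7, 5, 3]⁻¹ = [4, 3, 1, 8, 5, 7, 0, 6, 2]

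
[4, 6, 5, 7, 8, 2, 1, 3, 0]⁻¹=[8, 6, 5, 7, 0, 2, 1, 3, 4]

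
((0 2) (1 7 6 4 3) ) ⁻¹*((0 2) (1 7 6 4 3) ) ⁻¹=(1 4 7 3 6) 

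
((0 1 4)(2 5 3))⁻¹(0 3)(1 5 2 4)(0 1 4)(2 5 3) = (0 4 3 5)(1 2)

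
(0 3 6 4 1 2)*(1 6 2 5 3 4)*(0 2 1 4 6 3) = (0 6 4 3 1 5)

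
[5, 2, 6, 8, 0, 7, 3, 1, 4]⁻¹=[4, 7, 1, 6, 8, 0, 2, 5, 3]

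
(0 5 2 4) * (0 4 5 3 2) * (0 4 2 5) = (0 3 5 4 2) 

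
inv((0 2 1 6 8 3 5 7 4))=(0 4 7 5 3 8 6 1 2)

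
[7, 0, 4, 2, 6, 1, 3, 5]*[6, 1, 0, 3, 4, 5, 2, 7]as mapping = [0→7, 1→6, 2→4, 3→0, 4→2, 5→1, 6→3, 7→5]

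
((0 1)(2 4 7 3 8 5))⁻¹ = (0 1)(2 5 8 3 7 4)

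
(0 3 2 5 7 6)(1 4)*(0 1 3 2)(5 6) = (0 2 6 1 4 3)(5 7)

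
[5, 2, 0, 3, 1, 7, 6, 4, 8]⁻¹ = [2, 4, 1, 3, 7, 0, 6, 5, 8]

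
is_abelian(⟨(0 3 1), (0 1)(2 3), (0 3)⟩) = no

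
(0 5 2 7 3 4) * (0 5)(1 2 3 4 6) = (1 2 7 4 5 3 6)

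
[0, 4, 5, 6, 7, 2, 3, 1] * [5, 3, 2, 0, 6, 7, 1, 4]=[5, 6, 7, 1, 4, 2, 0, 3]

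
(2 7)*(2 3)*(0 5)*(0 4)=(0 5 4)(2 7 3)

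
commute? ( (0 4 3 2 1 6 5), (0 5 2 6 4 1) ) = no: (0 4 3 2 1 6 5) * (0 5 2 6 4 1) = (0 1 4 3 6 2), (0 5 2 6 4 1) * (0 4 3 2 1 6 5) = (1 4 6 3 2 5) 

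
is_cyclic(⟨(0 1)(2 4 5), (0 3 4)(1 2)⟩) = no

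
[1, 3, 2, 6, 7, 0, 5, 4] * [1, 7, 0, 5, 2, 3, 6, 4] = [7, 5, 0, 6, 4, 1, 3, 2]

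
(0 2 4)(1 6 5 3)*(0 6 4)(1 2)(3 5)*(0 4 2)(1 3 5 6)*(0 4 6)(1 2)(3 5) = (0 5)(2 6 3 4)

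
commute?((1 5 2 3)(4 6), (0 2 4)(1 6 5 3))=no:(1 5 2 3)(4 6) * (0 2 4)(1 6 5 3)=(0 2 1 3 6)(4 5), (0 2 4)(1 6 5 3) * (1 5 2 3)(4 6)=(0 3 5 1 4)(2 6)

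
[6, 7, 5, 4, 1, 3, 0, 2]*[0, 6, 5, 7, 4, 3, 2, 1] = [2, 1, 3, 4, 6, 7, 0, 5]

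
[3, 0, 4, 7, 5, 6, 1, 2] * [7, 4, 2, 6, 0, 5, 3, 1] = [6, 7, 0, 1, 5, 3, 4, 2]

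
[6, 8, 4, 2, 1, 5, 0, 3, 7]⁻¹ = [6, 4, 3, 7, 2, 5, 0, 8, 1]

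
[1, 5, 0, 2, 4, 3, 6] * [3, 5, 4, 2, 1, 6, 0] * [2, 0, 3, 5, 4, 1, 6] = [1, 6, 5, 4, 0, 3, 2]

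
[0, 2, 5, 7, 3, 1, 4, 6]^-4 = [0, 5, 1, 3, 4, 2, 6, 7]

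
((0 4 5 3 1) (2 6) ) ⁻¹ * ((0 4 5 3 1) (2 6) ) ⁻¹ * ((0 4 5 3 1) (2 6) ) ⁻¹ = (0 5 1 4 3) (2 6) 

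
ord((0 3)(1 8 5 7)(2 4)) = 4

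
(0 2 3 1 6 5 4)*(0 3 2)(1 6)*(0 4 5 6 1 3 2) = (0 4 2)(1 3)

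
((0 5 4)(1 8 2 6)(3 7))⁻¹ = (0 4 5)(1 6 2 8)(3 7)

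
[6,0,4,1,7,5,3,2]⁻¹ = [1,3,7,6,2,5,0,4]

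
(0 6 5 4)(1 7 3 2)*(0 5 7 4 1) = (0 6 7 3 2)(1 4 5)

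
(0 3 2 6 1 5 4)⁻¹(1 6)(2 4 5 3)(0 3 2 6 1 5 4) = (0 4 2 6)(1 5)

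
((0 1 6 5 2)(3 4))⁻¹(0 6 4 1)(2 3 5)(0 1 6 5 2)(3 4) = (0 4 2)(1 5 3 6)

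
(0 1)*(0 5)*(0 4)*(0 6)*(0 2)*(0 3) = (0 1 5 4 6 2 3)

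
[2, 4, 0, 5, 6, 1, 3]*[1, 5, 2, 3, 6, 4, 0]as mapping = [0→2, 1→6, 2→1, 3→4, 4→0, 5→5, 6→3]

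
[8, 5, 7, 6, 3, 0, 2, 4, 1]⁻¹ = [5, 8, 6, 4, 7, 1, 3, 2, 0]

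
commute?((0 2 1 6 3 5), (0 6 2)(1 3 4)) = no:(0 2 1 6 3 5)*(0 6 2)(1 3 4) = (1 2 3 5 6 4), (0 6 2)(1 3 4)*(0 2 1 6 3 5) = (0 3 4 6 1 5)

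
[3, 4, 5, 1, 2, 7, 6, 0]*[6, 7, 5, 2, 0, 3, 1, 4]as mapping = [0→2, 1→0, 2→3, 3→7, 4→5, 5→4, 6→1, 7→6]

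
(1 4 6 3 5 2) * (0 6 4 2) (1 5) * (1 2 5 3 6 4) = (0 4 1 5) (2 3) 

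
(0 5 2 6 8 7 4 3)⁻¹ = (0 3 4 7 8 6 2 5)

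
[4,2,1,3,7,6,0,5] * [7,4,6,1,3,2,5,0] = [3,6,4,1,0,5,7,2]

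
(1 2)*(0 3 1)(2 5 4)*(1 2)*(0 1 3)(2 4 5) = (1 2)(3 4)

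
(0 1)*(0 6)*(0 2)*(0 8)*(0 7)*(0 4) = (0 1 6 2 8 7 4)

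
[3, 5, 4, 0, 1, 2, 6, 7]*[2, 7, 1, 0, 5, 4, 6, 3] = [0, 4, 5, 2, 7, 1, 6, 3]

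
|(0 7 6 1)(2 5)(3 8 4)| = 12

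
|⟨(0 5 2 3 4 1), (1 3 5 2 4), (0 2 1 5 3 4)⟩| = 720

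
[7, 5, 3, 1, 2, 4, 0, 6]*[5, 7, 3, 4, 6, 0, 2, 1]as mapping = [0→1, 1→0, 2→4, 3→7, 4→3, 5→6, 6→5, 7→2]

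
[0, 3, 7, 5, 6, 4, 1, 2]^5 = [0, 1, 7, 3, 4, 5, 6, 2]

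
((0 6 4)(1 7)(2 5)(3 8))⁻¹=(0 4 6)(1 7)(2 5)(3 8)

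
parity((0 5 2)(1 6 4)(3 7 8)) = even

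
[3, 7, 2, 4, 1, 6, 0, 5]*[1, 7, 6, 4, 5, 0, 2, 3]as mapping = [0→4, 1→3, 2→6, 3→5, 4→7, 5→2, 6→1, 7→0]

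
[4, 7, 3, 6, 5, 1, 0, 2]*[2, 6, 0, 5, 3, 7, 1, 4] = [3, 4, 5, 1, 7, 6, 2, 0]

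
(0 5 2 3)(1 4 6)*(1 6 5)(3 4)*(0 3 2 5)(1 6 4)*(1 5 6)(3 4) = (0 1 2 5 6 3 4)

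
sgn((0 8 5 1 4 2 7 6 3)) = 1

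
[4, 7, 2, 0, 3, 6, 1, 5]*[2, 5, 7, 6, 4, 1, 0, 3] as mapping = [0→4, 1→3, 2→7, 3→2, 4→6, 5→0, 6→5, 7→1] 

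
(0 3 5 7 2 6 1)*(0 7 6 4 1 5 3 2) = (0 2 4 1 7)(5 6)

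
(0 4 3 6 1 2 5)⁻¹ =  (0 5 2 1 6 3 4)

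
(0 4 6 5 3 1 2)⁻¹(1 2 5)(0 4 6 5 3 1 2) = (0 3 2)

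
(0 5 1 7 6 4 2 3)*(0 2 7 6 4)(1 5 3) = (0 3 2 1 6)(4 7)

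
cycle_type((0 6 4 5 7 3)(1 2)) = 2.6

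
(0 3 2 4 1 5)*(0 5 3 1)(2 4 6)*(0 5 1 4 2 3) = (0 4 5 1)(2 6 3)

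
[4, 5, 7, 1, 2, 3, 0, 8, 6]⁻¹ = [6, 3, 4, 5, 0, 1, 8, 2, 7]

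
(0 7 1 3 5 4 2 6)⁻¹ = (0 6 2 4 5 3 1 7)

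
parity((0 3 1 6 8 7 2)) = even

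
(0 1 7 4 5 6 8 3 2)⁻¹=(0 2 3 8 6 5 4 7 1)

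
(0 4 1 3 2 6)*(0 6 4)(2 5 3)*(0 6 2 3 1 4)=(0 6 2)(1 3 5)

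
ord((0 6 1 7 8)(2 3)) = 10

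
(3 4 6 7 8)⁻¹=(3 8 7 6 4)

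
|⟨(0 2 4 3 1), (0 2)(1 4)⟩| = 10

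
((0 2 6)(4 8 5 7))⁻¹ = (0 6 2)(4 7 5 8)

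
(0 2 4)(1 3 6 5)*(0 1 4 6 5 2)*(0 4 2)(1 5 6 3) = (0 4 5 2 3 6)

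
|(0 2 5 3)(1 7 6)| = 12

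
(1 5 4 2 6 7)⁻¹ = (1 7 6 2 4 5)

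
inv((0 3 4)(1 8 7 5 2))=(0 4 3)(1 2 5 7 8)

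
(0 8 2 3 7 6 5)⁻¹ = (0 5 6 7 3 2 8)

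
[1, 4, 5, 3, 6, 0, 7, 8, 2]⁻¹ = [5, 0, 8, 3, 1, 2, 4, 6, 7]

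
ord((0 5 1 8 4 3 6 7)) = 8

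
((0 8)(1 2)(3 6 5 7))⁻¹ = (0 8)(1 2)(3 7 5 6)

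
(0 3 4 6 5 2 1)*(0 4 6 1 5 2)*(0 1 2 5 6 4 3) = (1 3 4 2 6 5)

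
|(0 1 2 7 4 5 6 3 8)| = 9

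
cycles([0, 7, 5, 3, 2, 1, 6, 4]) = (1 7 4 2 5)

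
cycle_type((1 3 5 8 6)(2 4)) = 2.5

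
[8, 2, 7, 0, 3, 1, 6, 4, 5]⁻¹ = [3, 5, 1, 4, 7, 8, 6, 2, 0]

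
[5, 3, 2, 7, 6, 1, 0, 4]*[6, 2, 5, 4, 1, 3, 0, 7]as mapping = [0→3, 1→4, 2→5, 3→7, 4→0, 5→2, 6→6, 7→1]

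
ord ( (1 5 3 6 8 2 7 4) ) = 8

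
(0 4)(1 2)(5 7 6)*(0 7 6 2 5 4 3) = (0 3)(1 5 6 4 7 2)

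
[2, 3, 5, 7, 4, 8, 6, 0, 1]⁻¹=[7, 8, 0, 1, 4, 2, 6, 3, 5]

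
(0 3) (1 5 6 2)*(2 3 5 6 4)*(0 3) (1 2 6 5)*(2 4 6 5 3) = (0 1 3 2 4 5 6) 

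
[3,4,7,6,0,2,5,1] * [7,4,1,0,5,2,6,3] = [0,5,3,6,7,1,2,4] 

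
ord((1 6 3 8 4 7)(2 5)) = 6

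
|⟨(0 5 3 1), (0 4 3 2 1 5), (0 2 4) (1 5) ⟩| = 720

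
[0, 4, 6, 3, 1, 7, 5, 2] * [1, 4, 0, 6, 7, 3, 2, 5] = [1, 7, 2, 6, 4, 5, 3, 0] 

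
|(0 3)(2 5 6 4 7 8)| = 6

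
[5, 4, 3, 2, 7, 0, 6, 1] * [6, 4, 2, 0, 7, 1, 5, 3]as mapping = [0→1, 1→7, 2→0, 3→2, 4→3, 5→6, 6→5, 7→4]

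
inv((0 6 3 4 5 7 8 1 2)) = (0 2 1 8 7 5 4 3 6)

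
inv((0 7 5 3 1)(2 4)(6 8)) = (0 1 3 5 7)(2 4)(6 8)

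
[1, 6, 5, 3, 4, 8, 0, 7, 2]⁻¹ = [6, 0, 8, 3, 4, 2, 1, 7, 5]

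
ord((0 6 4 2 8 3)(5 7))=6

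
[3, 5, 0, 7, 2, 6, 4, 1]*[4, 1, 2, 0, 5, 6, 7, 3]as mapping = [0→0, 1→6, 2→4, 3→3, 4→2, 5→7, 6→5, 7→1]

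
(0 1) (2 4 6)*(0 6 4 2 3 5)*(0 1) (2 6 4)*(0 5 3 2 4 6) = (0 5 1 6 2) 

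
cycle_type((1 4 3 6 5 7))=6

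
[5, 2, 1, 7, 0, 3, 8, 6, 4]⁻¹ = [4, 2, 1, 5, 8, 0, 7, 3, 6]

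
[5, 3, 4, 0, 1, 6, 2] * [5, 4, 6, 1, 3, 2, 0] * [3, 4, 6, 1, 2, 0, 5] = [6, 4, 1, 0, 2, 3, 5]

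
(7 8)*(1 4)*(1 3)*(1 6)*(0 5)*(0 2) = (0 5 2) (1 4 3 6) (7 8) 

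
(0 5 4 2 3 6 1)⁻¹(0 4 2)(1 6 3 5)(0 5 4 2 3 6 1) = (0 1 6 4)(2 3 5)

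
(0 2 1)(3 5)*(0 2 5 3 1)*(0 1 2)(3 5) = (0 3 5 2 1)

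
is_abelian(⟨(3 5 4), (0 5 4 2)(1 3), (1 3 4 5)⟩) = no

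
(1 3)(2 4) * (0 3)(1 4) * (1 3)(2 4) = (0 1)(2 3)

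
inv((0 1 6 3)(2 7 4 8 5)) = (0 3 6 1)(2 5 8 4 7)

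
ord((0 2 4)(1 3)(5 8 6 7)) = 12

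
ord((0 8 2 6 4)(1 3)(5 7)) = 10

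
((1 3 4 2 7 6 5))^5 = (1 6 2 3 5 7 4)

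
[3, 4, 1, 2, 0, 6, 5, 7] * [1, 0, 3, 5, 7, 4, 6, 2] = [5, 7, 0, 3, 1, 6, 4, 2]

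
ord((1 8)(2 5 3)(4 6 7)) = 6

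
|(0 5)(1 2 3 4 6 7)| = 6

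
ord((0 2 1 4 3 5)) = 6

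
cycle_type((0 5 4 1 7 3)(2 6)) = 2.6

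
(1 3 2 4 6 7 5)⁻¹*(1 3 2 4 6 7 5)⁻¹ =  (1 7 4 3 5 6 2)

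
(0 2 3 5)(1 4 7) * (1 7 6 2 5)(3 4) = (0 5)(1 3)(2 4 6)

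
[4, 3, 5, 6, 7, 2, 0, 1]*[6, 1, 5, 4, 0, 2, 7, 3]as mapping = [0→0, 1→4, 2→2, 3→7, 4→3, 5→5, 6→6, 7→1]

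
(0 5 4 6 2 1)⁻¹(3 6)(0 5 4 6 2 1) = (2 3)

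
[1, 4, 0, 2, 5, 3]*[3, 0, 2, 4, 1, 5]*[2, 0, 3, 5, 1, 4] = [2, 0, 5, 3, 4, 1]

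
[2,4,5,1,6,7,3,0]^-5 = [7,3,0,6,1,2,4,5]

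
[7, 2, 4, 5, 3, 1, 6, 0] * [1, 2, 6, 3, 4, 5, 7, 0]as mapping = [0→0, 1→6, 2→4, 3→5, 4→3, 5→2, 6→7, 7→1]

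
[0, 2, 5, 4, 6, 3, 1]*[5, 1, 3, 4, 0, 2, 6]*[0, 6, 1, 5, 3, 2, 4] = [2, 5, 1, 0, 4, 3, 6]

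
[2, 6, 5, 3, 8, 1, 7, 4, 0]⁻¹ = [8, 5, 0, 3, 7, 2, 1, 6, 4]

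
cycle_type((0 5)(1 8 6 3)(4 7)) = 2^2.4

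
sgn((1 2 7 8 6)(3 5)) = -1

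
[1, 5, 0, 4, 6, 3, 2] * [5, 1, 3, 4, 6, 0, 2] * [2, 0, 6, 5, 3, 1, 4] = [0, 2, 1, 4, 6, 3, 5]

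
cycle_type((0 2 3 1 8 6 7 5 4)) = 9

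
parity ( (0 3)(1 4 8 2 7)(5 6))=even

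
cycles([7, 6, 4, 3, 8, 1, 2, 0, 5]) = (0 7)(1 6 2 4 8 5)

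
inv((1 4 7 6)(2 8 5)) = (1 6 7 4)(2 5 8)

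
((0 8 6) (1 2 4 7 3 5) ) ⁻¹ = (0 6 8) (1 5 3 7 4 2) 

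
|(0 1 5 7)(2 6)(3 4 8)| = 12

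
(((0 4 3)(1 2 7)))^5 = (0 3 4)(1 7 2)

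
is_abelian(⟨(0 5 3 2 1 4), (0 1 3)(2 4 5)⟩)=no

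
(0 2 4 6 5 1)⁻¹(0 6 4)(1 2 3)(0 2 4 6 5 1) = (0 4 3)(2 5 6)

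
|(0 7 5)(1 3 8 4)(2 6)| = 12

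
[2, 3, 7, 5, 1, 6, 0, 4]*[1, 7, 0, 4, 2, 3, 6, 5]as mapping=[0→0, 1→4, 2→5, 3→3, 4→7, 5→6, 6→1, 7→2]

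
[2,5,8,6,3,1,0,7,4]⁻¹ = [6,5,0,4,8,1,3,7,2]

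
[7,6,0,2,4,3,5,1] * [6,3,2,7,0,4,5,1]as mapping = [0→1,1→5,2→6,3→2,4→0,5→7,6→4,7→3]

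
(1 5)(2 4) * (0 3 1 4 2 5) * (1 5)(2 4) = (0 3 5 2 4 1)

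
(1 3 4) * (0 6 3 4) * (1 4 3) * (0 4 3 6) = (1 6)(3 4)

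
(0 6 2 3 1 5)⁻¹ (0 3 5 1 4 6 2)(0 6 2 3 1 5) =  (0 5 4 2 3 6 1)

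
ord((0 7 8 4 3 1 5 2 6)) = 9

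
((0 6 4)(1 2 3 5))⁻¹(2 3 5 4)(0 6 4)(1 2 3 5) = (0 3 5 1)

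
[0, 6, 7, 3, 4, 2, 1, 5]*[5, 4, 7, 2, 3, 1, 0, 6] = [5, 0, 6, 2, 3, 7, 4, 1]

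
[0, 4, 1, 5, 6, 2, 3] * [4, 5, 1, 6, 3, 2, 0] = [4, 3, 5, 2, 0, 1, 6]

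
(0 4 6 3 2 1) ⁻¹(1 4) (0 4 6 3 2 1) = (0 6) 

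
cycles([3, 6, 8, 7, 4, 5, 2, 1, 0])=(0 3 7 1 6 2 8)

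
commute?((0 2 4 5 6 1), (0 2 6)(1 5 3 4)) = no:(0 2 4 5 6 1) * (0 2 6)(1 5 3 4) = (0 6 5)(1 2)(3 4), (0 2 6)(1 5 3 4) * (0 2 4 5 6 1) = (0 4)(1 6 2)(3 5)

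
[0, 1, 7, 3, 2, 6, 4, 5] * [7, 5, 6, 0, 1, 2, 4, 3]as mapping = [0→7, 1→5, 2→3, 3→0, 4→6, 5→4, 6→1, 7→2]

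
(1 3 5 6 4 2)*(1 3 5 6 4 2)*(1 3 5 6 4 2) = (1 6)(2 5)(3 4)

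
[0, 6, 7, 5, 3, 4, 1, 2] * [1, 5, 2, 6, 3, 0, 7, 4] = [1, 7, 4, 0, 6, 3, 5, 2]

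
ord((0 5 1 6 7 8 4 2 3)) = 9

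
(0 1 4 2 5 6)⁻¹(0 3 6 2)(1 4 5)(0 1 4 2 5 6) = (0 5 1 3)(2 6 4)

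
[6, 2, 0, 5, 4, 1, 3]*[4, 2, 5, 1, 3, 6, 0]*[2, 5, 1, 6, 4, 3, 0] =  [2, 3, 4, 0, 6, 1, 5]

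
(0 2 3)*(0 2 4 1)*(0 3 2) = (0 4 1 3)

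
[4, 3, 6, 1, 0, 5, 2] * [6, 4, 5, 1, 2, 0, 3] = [2, 1, 3, 4, 6, 0, 5]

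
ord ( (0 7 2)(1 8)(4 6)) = 6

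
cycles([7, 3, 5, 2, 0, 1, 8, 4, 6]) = (0 7 4)(1 3 2 5)(6 8)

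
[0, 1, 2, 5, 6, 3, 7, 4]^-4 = [0, 1, 2, 3, 7, 5, 4, 6]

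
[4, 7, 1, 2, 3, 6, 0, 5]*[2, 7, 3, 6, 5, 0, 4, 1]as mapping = [0→5, 1→1, 2→7, 3→3, 4→6, 5→4, 6→2, 7→0]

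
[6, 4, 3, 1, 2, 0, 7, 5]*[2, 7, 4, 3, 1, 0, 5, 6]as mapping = [0→5, 1→1, 2→3, 3→7, 4→4, 5→2, 6→6, 7→0]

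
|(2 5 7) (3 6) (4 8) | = 6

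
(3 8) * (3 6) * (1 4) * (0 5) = (0 5)(1 4)(3 8 6)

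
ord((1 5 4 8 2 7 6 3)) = 8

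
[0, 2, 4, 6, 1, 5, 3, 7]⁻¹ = [0, 4, 1, 6, 2, 5, 3, 7]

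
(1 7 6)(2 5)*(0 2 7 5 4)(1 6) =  (0 2 4)(1 5 7)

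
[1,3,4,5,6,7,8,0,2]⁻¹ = [7,0,8,1,2,3,4,5,6]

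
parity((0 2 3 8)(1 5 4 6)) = even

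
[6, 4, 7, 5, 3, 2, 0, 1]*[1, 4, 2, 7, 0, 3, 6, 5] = [6, 0, 5, 3, 7, 2, 1, 4]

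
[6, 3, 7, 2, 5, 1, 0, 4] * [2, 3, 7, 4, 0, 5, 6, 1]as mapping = [0→6, 1→4, 2→1, 3→7, 4→5, 5→3, 6→2, 7→0]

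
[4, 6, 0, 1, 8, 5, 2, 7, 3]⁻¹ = [2, 3, 6, 8, 0, 5, 1, 7, 4]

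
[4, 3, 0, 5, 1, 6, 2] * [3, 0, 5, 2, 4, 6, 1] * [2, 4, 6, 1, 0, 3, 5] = [0, 6, 1, 5, 2, 4, 3]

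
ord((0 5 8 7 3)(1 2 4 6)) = 20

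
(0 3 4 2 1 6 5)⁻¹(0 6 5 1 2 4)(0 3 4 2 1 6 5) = (0 6 1 2 3 5)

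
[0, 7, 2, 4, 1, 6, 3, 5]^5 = [0, 4, 2, 6, 3, 7, 5, 1]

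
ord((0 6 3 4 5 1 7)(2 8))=14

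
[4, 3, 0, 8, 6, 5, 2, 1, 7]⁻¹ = [2, 7, 6, 1, 0, 5, 4, 8, 3]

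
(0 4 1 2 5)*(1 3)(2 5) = (0 4 3 1 5)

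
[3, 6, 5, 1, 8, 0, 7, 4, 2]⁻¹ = [5, 3, 8, 0, 7, 2, 1, 6, 4]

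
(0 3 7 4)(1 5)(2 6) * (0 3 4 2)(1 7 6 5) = (0 4 3 6)(2 5 7)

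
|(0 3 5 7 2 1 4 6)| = 8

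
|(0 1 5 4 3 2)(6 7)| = 6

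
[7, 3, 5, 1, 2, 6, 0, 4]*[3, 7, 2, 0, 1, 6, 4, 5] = [5, 0, 6, 7, 2, 4, 3, 1]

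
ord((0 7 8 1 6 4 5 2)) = 8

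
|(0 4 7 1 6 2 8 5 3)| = 9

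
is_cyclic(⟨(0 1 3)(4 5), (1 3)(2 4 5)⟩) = no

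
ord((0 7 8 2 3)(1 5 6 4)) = 20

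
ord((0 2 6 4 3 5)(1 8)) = 6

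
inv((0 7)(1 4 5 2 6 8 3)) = (0 7)(1 3 8 6 2 5 4)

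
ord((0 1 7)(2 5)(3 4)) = 6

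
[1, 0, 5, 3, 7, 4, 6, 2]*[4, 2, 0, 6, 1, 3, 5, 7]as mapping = [0→2, 1→4, 2→3, 3→6, 4→7, 5→1, 6→5, 7→0]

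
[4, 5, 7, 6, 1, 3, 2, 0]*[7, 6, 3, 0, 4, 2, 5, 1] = [4, 2, 1, 5, 6, 0, 3, 7]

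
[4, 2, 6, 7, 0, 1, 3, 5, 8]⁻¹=[4, 5, 1, 6, 0, 7, 2, 3, 8]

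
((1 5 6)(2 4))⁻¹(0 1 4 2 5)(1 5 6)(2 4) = (0 5 2 4 6)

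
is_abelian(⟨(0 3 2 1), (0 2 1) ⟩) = no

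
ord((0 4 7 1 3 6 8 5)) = 8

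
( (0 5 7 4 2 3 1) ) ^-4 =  (0 4 1 7 3 5 2) 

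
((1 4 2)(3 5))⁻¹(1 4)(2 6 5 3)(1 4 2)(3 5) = (1 6 3 5)(2 4)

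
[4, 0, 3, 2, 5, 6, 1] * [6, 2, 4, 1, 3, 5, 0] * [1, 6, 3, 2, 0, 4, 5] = [2, 5, 6, 0, 4, 1, 3]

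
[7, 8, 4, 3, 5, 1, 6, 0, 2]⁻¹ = [7, 5, 8, 3, 2, 4, 6, 0, 1]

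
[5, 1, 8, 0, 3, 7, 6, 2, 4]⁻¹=[3, 1, 7, 4, 8, 0, 6, 5, 2]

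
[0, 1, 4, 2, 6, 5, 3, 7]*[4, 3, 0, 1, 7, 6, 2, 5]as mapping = [0→4, 1→3, 2→7, 3→0, 4→2, 5→6, 6→1, 7→5]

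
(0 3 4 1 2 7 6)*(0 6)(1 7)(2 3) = (0 2 1 3 4 7)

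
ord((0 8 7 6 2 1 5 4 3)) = 9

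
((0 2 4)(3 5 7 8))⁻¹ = (0 4 2)(3 8 7 5)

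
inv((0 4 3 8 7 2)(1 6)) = (0 2 7 8 3 4)(1 6)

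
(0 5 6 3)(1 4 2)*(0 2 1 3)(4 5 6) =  (0 6)(1 5 4)(2 3)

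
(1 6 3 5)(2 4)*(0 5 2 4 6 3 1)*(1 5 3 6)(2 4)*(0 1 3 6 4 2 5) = (0 6)(1 4 5)(2 3)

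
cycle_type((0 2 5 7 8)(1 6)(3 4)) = 2^2.5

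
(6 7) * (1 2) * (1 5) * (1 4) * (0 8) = (0 8)(1 2 5 4)(6 7)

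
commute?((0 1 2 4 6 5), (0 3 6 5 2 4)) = no:(0 1 2 4 6 5)*(0 3 6 5 2 4) = (0 1 4 5 3 6 2), (0 3 6 5 2 4)*(0 1 2 4 6 5) = (0 3 5 4 1 2 6)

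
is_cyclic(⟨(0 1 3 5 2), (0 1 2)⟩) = no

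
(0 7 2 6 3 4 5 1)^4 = (0 3)(1 6)(2 5)(4 7)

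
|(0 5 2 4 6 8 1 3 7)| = 9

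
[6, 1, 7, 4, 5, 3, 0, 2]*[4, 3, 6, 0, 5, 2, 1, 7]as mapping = [0→1, 1→3, 2→7, 3→5, 4→2, 5→0, 6→4, 7→6]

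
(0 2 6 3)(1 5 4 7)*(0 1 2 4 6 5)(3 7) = (0 4 3 1)(2 5 6 7)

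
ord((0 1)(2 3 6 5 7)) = 10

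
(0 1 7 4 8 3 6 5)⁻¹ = (0 5 6 3 8 4 7 1)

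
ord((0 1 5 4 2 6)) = 6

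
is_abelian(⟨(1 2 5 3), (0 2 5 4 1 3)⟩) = no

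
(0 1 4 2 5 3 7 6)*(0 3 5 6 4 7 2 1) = (1 7 4)(2 6 3)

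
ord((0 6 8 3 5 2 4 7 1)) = 9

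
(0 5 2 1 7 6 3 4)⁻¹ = (0 4 3 6 7 1 2 5)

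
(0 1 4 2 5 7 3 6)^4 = (0 5)(1 7)(2 6)(3 4)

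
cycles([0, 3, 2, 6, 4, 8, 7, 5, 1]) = (1 3 6 7 5 8)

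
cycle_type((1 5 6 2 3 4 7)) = 7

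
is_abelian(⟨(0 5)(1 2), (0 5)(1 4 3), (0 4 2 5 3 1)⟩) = no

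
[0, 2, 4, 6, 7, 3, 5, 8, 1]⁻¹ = [0, 8, 1, 5, 2, 6, 3, 4, 7]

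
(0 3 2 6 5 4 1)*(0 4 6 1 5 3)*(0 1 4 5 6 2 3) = (0 1 5 2 4 6)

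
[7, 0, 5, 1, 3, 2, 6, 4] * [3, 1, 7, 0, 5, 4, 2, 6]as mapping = [0→6, 1→3, 2→4, 3→1, 4→0, 5→7, 6→2, 7→5]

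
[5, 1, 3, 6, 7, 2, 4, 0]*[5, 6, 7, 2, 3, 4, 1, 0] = [4, 6, 2, 1, 0, 7, 3, 5]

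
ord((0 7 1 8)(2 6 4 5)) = 4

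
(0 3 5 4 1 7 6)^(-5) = (0 5 1 6 3 4 7)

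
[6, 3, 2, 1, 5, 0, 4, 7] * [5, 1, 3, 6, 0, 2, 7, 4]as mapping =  [0→7, 1→6, 2→3, 3→1, 4→2, 5→5, 6→0, 7→4]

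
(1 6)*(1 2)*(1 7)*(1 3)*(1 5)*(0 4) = (0 4)(1 6 2 7 3 5)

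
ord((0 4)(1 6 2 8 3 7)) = 6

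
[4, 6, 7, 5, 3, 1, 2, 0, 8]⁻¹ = [7, 5, 6, 4, 0, 3, 1, 2, 8]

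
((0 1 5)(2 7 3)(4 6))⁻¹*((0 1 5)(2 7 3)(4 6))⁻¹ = (0 1 5)(2 7 3)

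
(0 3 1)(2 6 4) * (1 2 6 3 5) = (0 5 1)(2 3)(4 6)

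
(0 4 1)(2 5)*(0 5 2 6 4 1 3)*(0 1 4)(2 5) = (0 4 3 1 2 5 6)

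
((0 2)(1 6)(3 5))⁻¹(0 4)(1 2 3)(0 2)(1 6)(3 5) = (0 5 6)(2 4)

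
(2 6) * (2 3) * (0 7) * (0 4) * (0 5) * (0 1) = (0 7 4 5 1)(2 6 3)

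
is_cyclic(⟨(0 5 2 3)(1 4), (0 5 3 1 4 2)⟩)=no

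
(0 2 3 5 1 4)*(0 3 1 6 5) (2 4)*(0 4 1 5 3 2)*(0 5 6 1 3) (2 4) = (0 3 2 6) (1 5) 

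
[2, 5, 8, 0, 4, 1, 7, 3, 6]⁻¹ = [3, 5, 0, 7, 4, 1, 8, 6, 2]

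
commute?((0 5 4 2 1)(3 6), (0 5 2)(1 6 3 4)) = no:(0 5 4 2 1)(3 6)*(0 5 2)(1 6 3 4) = (0 2 6 4)(1 5), (0 5 2)(1 6 3 4)*(0 5 4 2 1)(3 6) = (0 4)(1 3 2 5)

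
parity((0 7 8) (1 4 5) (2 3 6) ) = even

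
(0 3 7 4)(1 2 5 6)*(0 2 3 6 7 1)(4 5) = (0 6)(1 3)(2 4)(5 7)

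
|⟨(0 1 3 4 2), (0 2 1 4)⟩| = 120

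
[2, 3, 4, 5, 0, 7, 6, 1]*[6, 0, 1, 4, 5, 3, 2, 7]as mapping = [0→1, 1→4, 2→5, 3→3, 4→6, 5→7, 6→2, 7→0]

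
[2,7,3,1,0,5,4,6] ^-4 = [1,4,7,6,3,5,2,0] 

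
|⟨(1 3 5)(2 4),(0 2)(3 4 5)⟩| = 720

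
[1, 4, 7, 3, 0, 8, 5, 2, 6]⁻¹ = [4, 0, 7, 3, 1, 6, 8, 2, 5]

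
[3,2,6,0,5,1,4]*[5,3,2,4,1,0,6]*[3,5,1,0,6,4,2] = [6,1,2,4,3,0,5]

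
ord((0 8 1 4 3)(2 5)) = 10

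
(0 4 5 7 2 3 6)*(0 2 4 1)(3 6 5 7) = (0 1)(2 6)(3 5)(4 7)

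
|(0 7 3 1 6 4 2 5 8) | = 9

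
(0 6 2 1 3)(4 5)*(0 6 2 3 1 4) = (0 2 4 5)(3 6)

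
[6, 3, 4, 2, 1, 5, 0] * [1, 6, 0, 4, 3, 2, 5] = [5, 4, 3, 0, 6, 2, 1]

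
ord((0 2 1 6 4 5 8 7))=8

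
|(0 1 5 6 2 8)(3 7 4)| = 6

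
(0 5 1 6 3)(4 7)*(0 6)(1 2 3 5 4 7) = (0 4 1)(2 3 6 5)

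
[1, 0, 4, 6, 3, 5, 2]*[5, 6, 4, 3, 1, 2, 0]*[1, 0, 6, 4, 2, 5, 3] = [3, 5, 0, 1, 4, 6, 2]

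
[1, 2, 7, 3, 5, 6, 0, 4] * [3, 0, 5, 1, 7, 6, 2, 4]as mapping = [0→0, 1→5, 2→4, 3→1, 4→6, 5→2, 6→3, 7→7]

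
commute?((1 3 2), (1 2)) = no:(1 3 2)*(1 2) = (1 3), (1 2)*(1 3 2) = (2 3)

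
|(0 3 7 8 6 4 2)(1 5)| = 14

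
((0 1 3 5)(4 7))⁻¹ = (0 5 3 1)(4 7)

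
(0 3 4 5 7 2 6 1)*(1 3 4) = (0 4 5 7 2 6 3 1)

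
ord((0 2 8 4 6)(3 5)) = 10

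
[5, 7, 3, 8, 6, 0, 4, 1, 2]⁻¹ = [5, 7, 8, 2, 6, 0, 4, 1, 3]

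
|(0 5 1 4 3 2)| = 6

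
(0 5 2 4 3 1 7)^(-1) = (0 7 1 3 4 2 5)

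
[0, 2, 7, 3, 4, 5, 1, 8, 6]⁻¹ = [0, 6, 1, 3, 4, 5, 8, 2, 7]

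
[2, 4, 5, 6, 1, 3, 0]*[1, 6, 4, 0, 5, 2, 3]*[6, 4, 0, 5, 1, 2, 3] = [1, 2, 0, 5, 3, 6, 4]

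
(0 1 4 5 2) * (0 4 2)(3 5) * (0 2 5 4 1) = (1 5 2)(3 4)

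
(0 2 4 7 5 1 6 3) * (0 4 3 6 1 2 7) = (0 7 5 2 3 4)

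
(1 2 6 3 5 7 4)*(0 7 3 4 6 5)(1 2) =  (0 7 6 4 2 5 3)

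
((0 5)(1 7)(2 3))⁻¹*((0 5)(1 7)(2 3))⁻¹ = ()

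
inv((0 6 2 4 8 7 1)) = (0 1 7 8 4 2 6)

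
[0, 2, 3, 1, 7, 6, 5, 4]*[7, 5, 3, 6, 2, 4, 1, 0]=[7, 3, 6, 5, 0, 1, 4, 2]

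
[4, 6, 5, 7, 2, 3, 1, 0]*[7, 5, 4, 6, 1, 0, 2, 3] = [1, 2, 0, 3, 4, 6, 5, 7]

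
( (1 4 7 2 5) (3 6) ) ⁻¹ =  (1 5 2 7 4) (3 6) 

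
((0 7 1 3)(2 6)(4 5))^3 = (0 3 1 7)(2 6)(4 5)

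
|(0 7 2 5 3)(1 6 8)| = 15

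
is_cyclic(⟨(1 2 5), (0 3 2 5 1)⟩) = no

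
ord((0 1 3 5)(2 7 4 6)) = 4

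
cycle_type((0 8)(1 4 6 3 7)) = 2.5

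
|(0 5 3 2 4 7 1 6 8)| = 9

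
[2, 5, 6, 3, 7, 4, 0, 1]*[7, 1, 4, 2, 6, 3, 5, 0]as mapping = [0→4, 1→3, 2→5, 3→2, 4→0, 5→6, 6→7, 7→1]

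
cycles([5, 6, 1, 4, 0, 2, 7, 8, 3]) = (0 5 2 1 6 7 8 3 4)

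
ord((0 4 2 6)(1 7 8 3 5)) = 20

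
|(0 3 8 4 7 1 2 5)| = 8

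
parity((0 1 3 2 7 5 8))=even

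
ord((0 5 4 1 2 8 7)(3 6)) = 14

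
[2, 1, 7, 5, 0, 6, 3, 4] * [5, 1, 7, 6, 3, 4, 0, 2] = [7, 1, 2, 4, 5, 0, 6, 3]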